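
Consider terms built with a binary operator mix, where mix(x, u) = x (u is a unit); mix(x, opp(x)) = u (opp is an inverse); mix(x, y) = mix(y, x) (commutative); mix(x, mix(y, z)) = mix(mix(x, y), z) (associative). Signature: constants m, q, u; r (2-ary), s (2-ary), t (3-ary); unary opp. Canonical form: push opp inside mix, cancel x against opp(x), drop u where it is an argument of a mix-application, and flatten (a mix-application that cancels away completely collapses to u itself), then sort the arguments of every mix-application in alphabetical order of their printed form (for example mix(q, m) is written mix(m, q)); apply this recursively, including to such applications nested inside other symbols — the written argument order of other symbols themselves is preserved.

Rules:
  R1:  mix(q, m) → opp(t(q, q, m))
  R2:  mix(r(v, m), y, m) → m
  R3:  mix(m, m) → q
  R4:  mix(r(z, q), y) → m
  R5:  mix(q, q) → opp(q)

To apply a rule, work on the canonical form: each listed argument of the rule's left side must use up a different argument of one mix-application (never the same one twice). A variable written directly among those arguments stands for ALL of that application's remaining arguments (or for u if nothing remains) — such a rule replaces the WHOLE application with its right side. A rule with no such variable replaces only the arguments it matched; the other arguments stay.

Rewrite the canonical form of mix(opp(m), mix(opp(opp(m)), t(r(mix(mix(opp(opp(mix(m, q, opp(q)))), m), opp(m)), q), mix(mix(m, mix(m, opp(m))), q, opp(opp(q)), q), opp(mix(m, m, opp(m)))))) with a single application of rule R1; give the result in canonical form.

Answer: t(r(m, q), mix(opp(t(q, q, m)), q, q), opp(m))

Derivation:
Canonical form:  t(r(m, q), mix(m, q, q, q), opp(m))
Match R1:  consume m, q
New term:  t(r(m, q), mix(opp(t(q, q, m)), q, q), opp(m))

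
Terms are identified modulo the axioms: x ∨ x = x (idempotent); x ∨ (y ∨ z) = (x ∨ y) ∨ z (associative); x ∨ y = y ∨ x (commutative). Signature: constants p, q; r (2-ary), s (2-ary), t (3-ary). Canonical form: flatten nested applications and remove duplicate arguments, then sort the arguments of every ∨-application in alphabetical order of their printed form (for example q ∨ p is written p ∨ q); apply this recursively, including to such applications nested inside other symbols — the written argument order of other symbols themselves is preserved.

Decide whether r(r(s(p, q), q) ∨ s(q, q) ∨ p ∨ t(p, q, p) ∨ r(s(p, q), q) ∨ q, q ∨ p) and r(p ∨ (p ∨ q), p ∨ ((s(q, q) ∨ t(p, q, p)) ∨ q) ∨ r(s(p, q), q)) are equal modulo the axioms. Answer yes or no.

Left:  r(r(s(p, q), q) ∨ s(q, q) ∨ p ∨ t(p, q, p) ∨ r(s(p, q), q) ∨ q, q ∨ p)
  Descend into:  r(s(p, q), q) ∨ s(q, q) ∨ p ∨ t(p, q, p) ∨ r(s(p, q), q) ∨ q
  Deduplicate:  drop duplicate r(s(p, q), q)
  Order the arguments:  p ∨ q ∨ r(s(p, q), q) ∨ s(q, q) ∨ t(p, q, p)
  Reassemble:  r(p ∨ q ∨ r(s(p, q), q) ∨ s(q, q) ∨ t(p, q, p), p ∨ q)
Right:  r(p ∨ (p ∨ q), p ∨ ((s(q, q) ∨ t(p, q, p)) ∨ q) ∨ r(s(p, q), q))
  Work inside:  p ∨ ((s(q, q) ∨ t(p, q, p)) ∨ q) ∨ r(s(p, q), q)
  Flatten:  p ∨ s(q, q) ∨ t(p, q, p) ∨ q ∨ r(s(p, q), q)
  Order the arguments:  p ∨ q ∨ r(s(p, q), q) ∨ s(q, q) ∨ t(p, q, p)
  Reassemble:  r(p ∨ q, p ∨ q ∨ r(s(p, q), q) ∨ s(q, q) ∨ t(p, q, p))

Answer: no — r(p ∨ q ∨ r(s(p, q), q) ∨ s(q, q) ∨ t(p, q, p), p ∨ q) vs r(p ∨ q, p ∨ q ∨ r(s(p, q), q) ∨ s(q, q) ∨ t(p, q, p))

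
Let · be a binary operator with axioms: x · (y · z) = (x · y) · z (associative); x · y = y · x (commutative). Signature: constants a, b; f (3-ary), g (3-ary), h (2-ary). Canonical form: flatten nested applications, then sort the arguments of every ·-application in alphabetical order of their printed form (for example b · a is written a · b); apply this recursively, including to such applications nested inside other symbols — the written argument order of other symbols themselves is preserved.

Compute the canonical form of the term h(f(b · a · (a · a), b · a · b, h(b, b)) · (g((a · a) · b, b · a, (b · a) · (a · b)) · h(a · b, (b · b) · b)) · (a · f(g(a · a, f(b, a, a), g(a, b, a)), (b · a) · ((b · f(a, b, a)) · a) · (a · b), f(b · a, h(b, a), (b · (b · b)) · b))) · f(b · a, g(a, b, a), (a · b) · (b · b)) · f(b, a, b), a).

Answer: h(a · f(a · a · a · b, a · b · b, h(b, b)) · f(a · b, g(a, b, a), a · b · b · b) · f(b, a, b) · f(g(a · a, f(b, a, a), g(a, b, a)), a · a · a · b · b · b · f(a, b, a), f(a · b, h(b, a), b · b · b · b)) · g(a · a · b, a · b, a · a · b · b) · h(a · b, b · b · b), a)

Derivation:
Focus inside:  f(b · a · (a · a), b · a · b, h(b, b)) · (g((a · a) · b, b · a, (b · a) · (a · b)) · h(a · b, (b · b) · b)) · (a · f(g(a · a, f(b, a, a), g(a, b, a)), (b · a) · ((b · f(a, b, a)) · a) · (a · b), f(b · a, h(b, a), (b · (b · b)) · b))) · f(b · a, g(a, b, a), (a · b) · (b · b)) · f(b, a, b)
Flatten:  f(b · a · (a · a), b · a · b, h(b, b)) · g((a · a) · b, b · a, (b · a) · (a · b)) · h(a · b, (b · b) · b) · a · f(g(a · a, f(b, a, a), g(a, b, a)), (b · a) · ((b · f(a, b, a)) · a) · (a · b), f(b · a, h(b, a), (b · (b · b)) · b)) · f(b · a, g(a, b, a), (a · b) · (b · b)) · f(b, a, b)
Simplify inside:  f(b · a · (a · a), b · a · b, h(b, b))  →  f(a · a · a · b, a · b · b, h(b, b))
Inside:  g((a · a) · b, b · a, (b · a) · (a · b))  →  g(a · a · b, a · b, a · a · b · b)
Simplify inside:  h(a · b, (b · b) · b)  →  h(a · b, b · b · b)
Order the arguments:  a · f(a · a · a · b, a · b · b, h(b, b)) · f(a · b, g(a, b, a), a · b · b · b) · f(b, a, b) · f(g(a · a, f(b, a, a), g(a, b, a)), a · a · a · b · b · b · f(a, b, a), f(a · b, h(b, a), b · b · b · b)) · g(a · a · b, a · b, a · a · b · b) · h(a · b, b · b · b)
Rebuild:  h(a · f(a · a · a · b, a · b · b, h(b, b)) · f(a · b, g(a, b, a), a · b · b · b) · f(b, a, b) · f(g(a · a, f(b, a, a), g(a, b, a)), a · a · a · b · b · b · f(a, b, a), f(a · b, h(b, a), b · b · b · b)) · g(a · a · b, a · b, a · a · b · b) · h(a · b, b · b · b), a)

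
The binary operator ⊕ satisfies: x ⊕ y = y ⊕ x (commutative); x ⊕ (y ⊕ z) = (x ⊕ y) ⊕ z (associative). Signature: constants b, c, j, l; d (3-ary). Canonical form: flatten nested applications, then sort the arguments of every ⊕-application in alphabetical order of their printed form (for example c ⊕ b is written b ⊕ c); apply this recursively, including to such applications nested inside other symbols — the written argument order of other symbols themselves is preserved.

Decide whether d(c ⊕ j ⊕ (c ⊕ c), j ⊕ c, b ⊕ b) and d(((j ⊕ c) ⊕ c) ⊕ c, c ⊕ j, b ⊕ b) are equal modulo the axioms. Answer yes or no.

Left:  d(c ⊕ j ⊕ (c ⊕ c), j ⊕ c, b ⊕ b)
  Work inside:  c ⊕ j ⊕ (c ⊕ c)
  Merge nested applications:  c ⊕ j ⊕ c ⊕ c
  Sort:  c ⊕ c ⊕ c ⊕ j
  Rebuild:  d(c ⊕ c ⊕ c ⊕ j, c ⊕ j, b ⊕ b)
Right:  d(((j ⊕ c) ⊕ c) ⊕ c, c ⊕ j, b ⊕ b)
  Focus inside:  ((j ⊕ c) ⊕ c) ⊕ c
  Flatten:  j ⊕ c ⊕ c ⊕ c
  Order the arguments:  c ⊕ c ⊕ c ⊕ j
  Reassemble:  d(c ⊕ c ⊕ c ⊕ j, c ⊕ j, b ⊕ b)

Answer: yes — both canonical forms are d(c ⊕ c ⊕ c ⊕ j, c ⊕ j, b ⊕ b)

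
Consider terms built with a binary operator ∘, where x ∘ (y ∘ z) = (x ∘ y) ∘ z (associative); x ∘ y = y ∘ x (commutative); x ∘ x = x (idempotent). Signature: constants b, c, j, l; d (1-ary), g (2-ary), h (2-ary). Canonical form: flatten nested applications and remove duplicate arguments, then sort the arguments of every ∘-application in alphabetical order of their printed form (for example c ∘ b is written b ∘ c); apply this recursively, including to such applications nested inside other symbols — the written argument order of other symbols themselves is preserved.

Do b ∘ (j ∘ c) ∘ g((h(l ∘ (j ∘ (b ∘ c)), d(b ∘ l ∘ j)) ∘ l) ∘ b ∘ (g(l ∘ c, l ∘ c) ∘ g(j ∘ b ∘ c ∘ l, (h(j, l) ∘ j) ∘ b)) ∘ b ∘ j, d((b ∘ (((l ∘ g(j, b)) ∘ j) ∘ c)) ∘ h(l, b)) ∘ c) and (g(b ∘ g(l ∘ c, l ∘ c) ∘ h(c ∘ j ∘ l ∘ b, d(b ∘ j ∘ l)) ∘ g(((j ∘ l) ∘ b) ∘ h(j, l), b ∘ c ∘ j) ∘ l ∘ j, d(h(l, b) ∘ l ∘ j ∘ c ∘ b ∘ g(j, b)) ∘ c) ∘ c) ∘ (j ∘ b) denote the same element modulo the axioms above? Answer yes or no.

Left:  b ∘ (j ∘ c) ∘ g((h(l ∘ (j ∘ (b ∘ c)), d(b ∘ l ∘ j)) ∘ l) ∘ b ∘ (g(l ∘ c, l ∘ c) ∘ g(j ∘ b ∘ c ∘ l, (h(j, l) ∘ j) ∘ b)) ∘ b ∘ j, d((b ∘ (((l ∘ g(j, b)) ∘ j) ∘ c)) ∘ h(l, b)) ∘ c)
  Flatten:  b ∘ j ∘ c ∘ g((h(l ∘ (j ∘ (b ∘ c)), d(b ∘ l ∘ j)) ∘ l) ∘ b ∘ (g(l ∘ c, l ∘ c) ∘ g(j ∘ b ∘ c ∘ l, (h(j, l) ∘ j) ∘ b)) ∘ b ∘ j, d((b ∘ (((l ∘ g(j, b)) ∘ j) ∘ c)) ∘ h(l, b)) ∘ c)
  Canonicalize subterm:  g((h(l ∘ (j ∘ (b ∘ c)), d(b ∘ l ∘ j)) ∘ l) ∘ b ∘ (g(l ∘ c, l ∘ c) ∘ g(j ∘ b ∘ c ∘ l, (h(j, l) ∘ j) ∘ b)) ∘ b ∘ j, d((b ∘ (((l ∘ g(j, b)) ∘ j) ∘ c)) ∘ h(l, b)) ∘ c)  →  g(b ∘ g(b ∘ c ∘ j ∘ l, b ∘ h(j, l) ∘ j) ∘ g(c ∘ l, c ∘ l) ∘ h(b ∘ c ∘ j ∘ l, d(b ∘ j ∘ l)) ∘ j ∘ l, c ∘ d(b ∘ c ∘ g(j, b) ∘ h(l, b) ∘ j ∘ l))
  Sort arguments:  b ∘ c ∘ g(b ∘ g(b ∘ c ∘ j ∘ l, b ∘ h(j, l) ∘ j) ∘ g(c ∘ l, c ∘ l) ∘ h(b ∘ c ∘ j ∘ l, d(b ∘ j ∘ l)) ∘ j ∘ l, c ∘ d(b ∘ c ∘ g(j, b) ∘ h(l, b) ∘ j ∘ l)) ∘ j
Right:  (g(b ∘ g(l ∘ c, l ∘ c) ∘ h(c ∘ j ∘ l ∘ b, d(b ∘ j ∘ l)) ∘ g(((j ∘ l) ∘ b) ∘ h(j, l), b ∘ c ∘ j) ∘ l ∘ j, d(h(l, b) ∘ l ∘ j ∘ c ∘ b ∘ g(j, b)) ∘ c) ∘ c) ∘ (j ∘ b)
  Un-nest:  g(b ∘ g(l ∘ c, l ∘ c) ∘ h(c ∘ j ∘ l ∘ b, d(b ∘ j ∘ l)) ∘ g(((j ∘ l) ∘ b) ∘ h(j, l), b ∘ c ∘ j) ∘ l ∘ j, d(h(l, b) ∘ l ∘ j ∘ c ∘ b ∘ g(j, b)) ∘ c) ∘ c ∘ j ∘ b
  Canonicalize subterm:  g(b ∘ g(l ∘ c, l ∘ c) ∘ h(c ∘ j ∘ l ∘ b, d(b ∘ j ∘ l)) ∘ g(((j ∘ l) ∘ b) ∘ h(j, l), b ∘ c ∘ j) ∘ l ∘ j, d(h(l, b) ∘ l ∘ j ∘ c ∘ b ∘ g(j, b)) ∘ c)  →  g(b ∘ g(b ∘ h(j, l) ∘ j ∘ l, b ∘ c ∘ j) ∘ g(c ∘ l, c ∘ l) ∘ h(b ∘ c ∘ j ∘ l, d(b ∘ j ∘ l)) ∘ j ∘ l, c ∘ d(b ∘ c ∘ g(j, b) ∘ h(l, b) ∘ j ∘ l))
  Sort arguments:  b ∘ c ∘ g(b ∘ g(b ∘ h(j, l) ∘ j ∘ l, b ∘ c ∘ j) ∘ g(c ∘ l, c ∘ l) ∘ h(b ∘ c ∘ j ∘ l, d(b ∘ j ∘ l)) ∘ j ∘ l, c ∘ d(b ∘ c ∘ g(j, b) ∘ h(l, b) ∘ j ∘ l)) ∘ j

Answer: no — b ∘ c ∘ g(b ∘ g(b ∘ c ∘ j ∘ l, b ∘ h(j, l) ∘ j) ∘ g(c ∘ l, c ∘ l) ∘ h(b ∘ c ∘ j ∘ l, d(b ∘ j ∘ l)) ∘ j ∘ l, c ∘ d(b ∘ c ∘ g(j, b) ∘ h(l, b) ∘ j ∘ l)) ∘ j vs b ∘ c ∘ g(b ∘ g(b ∘ h(j, l) ∘ j ∘ l, b ∘ c ∘ j) ∘ g(c ∘ l, c ∘ l) ∘ h(b ∘ c ∘ j ∘ l, d(b ∘ j ∘ l)) ∘ j ∘ l, c ∘ d(b ∘ c ∘ g(j, b) ∘ h(l, b) ∘ j ∘ l)) ∘ j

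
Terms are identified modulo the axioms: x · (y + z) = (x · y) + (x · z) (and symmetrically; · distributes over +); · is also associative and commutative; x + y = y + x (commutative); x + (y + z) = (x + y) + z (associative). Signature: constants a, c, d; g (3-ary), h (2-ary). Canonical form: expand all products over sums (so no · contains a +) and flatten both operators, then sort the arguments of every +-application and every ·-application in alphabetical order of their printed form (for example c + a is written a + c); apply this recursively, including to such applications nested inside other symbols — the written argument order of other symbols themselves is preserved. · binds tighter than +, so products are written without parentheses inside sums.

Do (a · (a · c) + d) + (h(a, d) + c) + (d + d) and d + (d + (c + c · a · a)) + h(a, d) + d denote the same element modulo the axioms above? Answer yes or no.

Left:  (a · (a · c) + d) + (h(a, d) + c) + (d + d)
  Un-nest:  a · a · c + d + h(a, d) + c + d + d
  Order the arguments:  a · a · c + c + d + d + d + h(a, d)
Right:  d + (d + (c + c · a · a)) + h(a, d) + d
  Flatten:  d + d + c + a · a · c + h(a, d) + d
  Order the arguments:  a · a · c + c + d + d + d + h(a, d)

Answer: yes — both canonical forms are a · a · c + c + d + d + d + h(a, d)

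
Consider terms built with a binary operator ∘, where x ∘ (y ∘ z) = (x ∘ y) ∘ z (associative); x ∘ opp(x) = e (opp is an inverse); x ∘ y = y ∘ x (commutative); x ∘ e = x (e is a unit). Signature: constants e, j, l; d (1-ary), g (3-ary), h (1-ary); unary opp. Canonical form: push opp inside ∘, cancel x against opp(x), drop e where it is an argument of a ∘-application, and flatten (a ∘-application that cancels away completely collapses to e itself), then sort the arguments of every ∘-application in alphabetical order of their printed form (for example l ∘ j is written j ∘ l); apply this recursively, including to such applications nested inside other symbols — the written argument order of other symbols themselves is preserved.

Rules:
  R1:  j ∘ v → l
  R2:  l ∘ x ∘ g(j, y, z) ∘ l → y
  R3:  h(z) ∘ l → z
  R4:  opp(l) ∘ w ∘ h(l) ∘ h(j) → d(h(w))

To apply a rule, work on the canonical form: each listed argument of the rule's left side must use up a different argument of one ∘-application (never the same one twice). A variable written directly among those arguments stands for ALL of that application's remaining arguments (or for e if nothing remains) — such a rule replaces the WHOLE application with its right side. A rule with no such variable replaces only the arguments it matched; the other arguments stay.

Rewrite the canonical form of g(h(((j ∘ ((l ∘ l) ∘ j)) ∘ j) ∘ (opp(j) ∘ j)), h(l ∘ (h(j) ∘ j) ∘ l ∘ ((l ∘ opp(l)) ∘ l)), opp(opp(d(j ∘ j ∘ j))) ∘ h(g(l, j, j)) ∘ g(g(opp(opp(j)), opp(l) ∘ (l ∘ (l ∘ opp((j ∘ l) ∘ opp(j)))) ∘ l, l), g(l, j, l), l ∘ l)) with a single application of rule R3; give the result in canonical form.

Canonical form:  g(h(j ∘ j ∘ j ∘ l ∘ l), h(h(j) ∘ j ∘ l ∘ l ∘ l), d(j ∘ j ∘ j) ∘ g(g(j, l, l), g(l, j, l), l ∘ l) ∘ h(g(l, j, j)))
Apply R3:  consuming h(j), l;  z := j
New term:  g(h(j ∘ j ∘ j ∘ l ∘ l), h(j ∘ j ∘ l ∘ l), d(j ∘ j ∘ j) ∘ g(g(j, l, l), g(l, j, l), l ∘ l) ∘ h(g(l, j, j)))

Answer: g(h(j ∘ j ∘ j ∘ l ∘ l), h(j ∘ j ∘ l ∘ l), d(j ∘ j ∘ j) ∘ g(g(j, l, l), g(l, j, l), l ∘ l) ∘ h(g(l, j, j)))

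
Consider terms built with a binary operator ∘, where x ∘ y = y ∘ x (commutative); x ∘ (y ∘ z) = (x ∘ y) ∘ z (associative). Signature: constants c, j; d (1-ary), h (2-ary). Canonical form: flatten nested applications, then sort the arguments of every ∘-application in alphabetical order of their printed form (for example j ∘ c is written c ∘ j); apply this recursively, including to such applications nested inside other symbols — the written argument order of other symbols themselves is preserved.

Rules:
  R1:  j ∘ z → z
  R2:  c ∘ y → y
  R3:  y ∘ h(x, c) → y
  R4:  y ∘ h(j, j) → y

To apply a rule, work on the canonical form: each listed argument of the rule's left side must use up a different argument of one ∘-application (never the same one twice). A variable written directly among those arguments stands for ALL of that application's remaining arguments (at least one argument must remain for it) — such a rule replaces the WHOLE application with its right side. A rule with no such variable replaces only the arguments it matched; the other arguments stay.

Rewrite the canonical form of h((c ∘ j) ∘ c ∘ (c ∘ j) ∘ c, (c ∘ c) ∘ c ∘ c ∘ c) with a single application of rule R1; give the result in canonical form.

Answer: h(c ∘ c ∘ c ∘ c ∘ j, c ∘ c ∘ c ∘ c ∘ c)

Derivation:
Canonical form:  h(c ∘ c ∘ c ∘ c ∘ j ∘ j, c ∘ c ∘ c ∘ c ∘ c)
Apply R1:  consuming j;  z := c ∘ c ∘ c ∘ c ∘ j
The extension variable absorbs all remaining arguments, so the whole application is rewritten.
Result:  h(c ∘ c ∘ c ∘ c ∘ j, c ∘ c ∘ c ∘ c ∘ c)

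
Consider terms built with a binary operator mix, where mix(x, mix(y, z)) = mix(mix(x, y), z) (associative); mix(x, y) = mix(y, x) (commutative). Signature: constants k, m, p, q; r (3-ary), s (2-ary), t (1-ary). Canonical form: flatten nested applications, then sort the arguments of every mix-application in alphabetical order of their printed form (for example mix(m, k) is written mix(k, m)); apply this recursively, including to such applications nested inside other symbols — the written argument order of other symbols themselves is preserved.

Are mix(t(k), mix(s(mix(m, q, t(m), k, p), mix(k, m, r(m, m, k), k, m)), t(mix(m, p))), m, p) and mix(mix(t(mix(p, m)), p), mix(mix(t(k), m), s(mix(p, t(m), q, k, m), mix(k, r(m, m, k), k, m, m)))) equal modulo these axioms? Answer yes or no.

Left:  mix(t(k), mix(s(mix(m, q, t(m), k, p), mix(k, m, r(m, m, k), k, m)), t(mix(m, p))), m, p)
  Un-nest:  mix(t(k), s(mix(m, q, t(m), k, p), mix(k, m, r(m, m, k), k, m)), t(mix(m, p)), m, p)
  Canonicalize subterm:  s(mix(m, q, t(m), k, p), mix(k, m, r(m, m, k), k, m))  →  s(mix(k, m, p, q, t(m)), mix(k, k, m, m, r(m, m, k)))
  Order the arguments:  mix(m, p, s(mix(k, m, p, q, t(m)), mix(k, k, m, m, r(m, m, k))), t(k), t(mix(m, p)))
Right:  mix(mix(t(mix(p, m)), p), mix(mix(t(k), m), s(mix(p, t(m), q, k, m), mix(k, r(m, m, k), k, m, m))))
  Flatten:  mix(t(mix(p, m)), p, t(k), m, s(mix(p, t(m), q, k, m), mix(k, r(m, m, k), k, m, m)))
  Inside:  t(mix(p, m))  →  t(mix(m, p))
  Simplify inside:  s(mix(p, t(m), q, k, m), mix(k, r(m, m, k), k, m, m))  →  s(mix(k, m, p, q, t(m)), mix(k, k, m, m, r(m, m, k)))
  Sort:  mix(m, p, s(mix(k, m, p, q, t(m)), mix(k, k, m, m, r(m, m, k))), t(k), t(mix(m, p)))

Answer: yes — both canonical forms are mix(m, p, s(mix(k, m, p, q, t(m)), mix(k, k, m, m, r(m, m, k))), t(k), t(mix(m, p)))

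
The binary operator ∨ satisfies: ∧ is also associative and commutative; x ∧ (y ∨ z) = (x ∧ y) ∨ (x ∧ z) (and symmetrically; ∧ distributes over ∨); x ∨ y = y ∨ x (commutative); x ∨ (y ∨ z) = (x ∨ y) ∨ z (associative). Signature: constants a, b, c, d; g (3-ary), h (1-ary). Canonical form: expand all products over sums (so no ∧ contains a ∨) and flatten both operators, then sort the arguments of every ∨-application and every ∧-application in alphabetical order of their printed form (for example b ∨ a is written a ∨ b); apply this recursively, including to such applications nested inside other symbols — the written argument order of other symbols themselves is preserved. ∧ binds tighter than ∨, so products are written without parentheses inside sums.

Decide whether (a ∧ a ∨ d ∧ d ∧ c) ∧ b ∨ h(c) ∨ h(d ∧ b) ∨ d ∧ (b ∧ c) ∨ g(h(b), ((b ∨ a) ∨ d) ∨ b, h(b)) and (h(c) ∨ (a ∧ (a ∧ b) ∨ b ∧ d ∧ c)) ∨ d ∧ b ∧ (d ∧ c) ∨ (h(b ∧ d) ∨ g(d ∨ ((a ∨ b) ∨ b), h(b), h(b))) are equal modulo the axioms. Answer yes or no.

Left:  (a ∧ a ∨ d ∧ d ∧ c) ∧ b ∨ h(c) ∨ h(d ∧ b) ∨ d ∧ (b ∧ c) ∨ g(h(b), ((b ∨ a) ∨ d) ∨ b, h(b))
  Distribute:  a ∧ a ∧ b ∨ b ∧ c ∧ d ∧ d ∨ h(c) ∨ h(b ∧ d) ∨ b ∧ c ∧ d ∨ g(h(b), a ∨ b ∨ b ∨ d, h(b))
  Order the arguments:  a ∧ a ∧ b ∨ b ∧ c ∧ d ∨ b ∧ c ∧ d ∧ d ∨ g(h(b), a ∨ b ∨ b ∨ d, h(b)) ∨ h(b ∧ d) ∨ h(c)
Right:  (h(c) ∨ (a ∧ (a ∧ b) ∨ b ∧ d ∧ c)) ∨ d ∧ b ∧ (d ∧ c) ∨ (h(b ∧ d) ∨ g(d ∨ ((a ∨ b) ∨ b), h(b), h(b)))
  Merge nested applications:  h(c) ∨ a ∧ a ∧ b ∨ b ∧ c ∧ d ∨ b ∧ c ∧ d ∧ d ∨ h(b ∧ d) ∨ g(a ∨ b ∨ b ∨ d, h(b), h(b))
  Sort:  a ∧ a ∧ b ∨ b ∧ c ∧ d ∨ b ∧ c ∧ d ∧ d ∨ g(a ∨ b ∨ b ∨ d, h(b), h(b)) ∨ h(b ∧ d) ∨ h(c)

Answer: no — a ∧ a ∧ b ∨ b ∧ c ∧ d ∨ b ∧ c ∧ d ∧ d ∨ g(h(b), a ∨ b ∨ b ∨ d, h(b)) ∨ h(b ∧ d) ∨ h(c) vs a ∧ a ∧ b ∨ b ∧ c ∧ d ∨ b ∧ c ∧ d ∧ d ∨ g(a ∨ b ∨ b ∨ d, h(b), h(b)) ∨ h(b ∧ d) ∨ h(c)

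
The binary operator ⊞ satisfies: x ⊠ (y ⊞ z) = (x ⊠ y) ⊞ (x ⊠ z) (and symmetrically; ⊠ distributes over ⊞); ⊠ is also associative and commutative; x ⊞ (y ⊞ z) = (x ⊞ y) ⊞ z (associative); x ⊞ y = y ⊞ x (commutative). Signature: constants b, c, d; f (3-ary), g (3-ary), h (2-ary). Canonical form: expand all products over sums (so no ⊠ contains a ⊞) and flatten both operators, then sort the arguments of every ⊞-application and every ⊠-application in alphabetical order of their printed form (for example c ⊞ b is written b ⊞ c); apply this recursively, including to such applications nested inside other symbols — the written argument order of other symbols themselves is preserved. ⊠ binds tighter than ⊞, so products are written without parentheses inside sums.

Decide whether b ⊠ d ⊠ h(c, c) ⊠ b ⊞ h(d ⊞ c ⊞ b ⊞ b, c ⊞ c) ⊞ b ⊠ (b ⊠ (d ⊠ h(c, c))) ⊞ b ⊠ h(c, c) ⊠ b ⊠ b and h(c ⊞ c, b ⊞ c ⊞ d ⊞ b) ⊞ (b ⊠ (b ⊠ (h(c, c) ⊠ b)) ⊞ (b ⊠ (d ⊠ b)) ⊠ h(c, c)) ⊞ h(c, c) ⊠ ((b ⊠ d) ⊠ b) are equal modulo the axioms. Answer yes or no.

Answer: no — b ⊠ b ⊠ b ⊠ h(c, c) ⊞ b ⊠ b ⊠ d ⊠ h(c, c) ⊞ b ⊠ b ⊠ d ⊠ h(c, c) ⊞ h(b ⊞ b ⊞ c ⊞ d, c ⊞ c) vs b ⊠ b ⊠ b ⊠ h(c, c) ⊞ b ⊠ b ⊠ d ⊠ h(c, c) ⊞ b ⊠ b ⊠ d ⊠ h(c, c) ⊞ h(c ⊞ c, b ⊞ b ⊞ c ⊞ d)

Derivation:
Left:  b ⊠ d ⊠ h(c, c) ⊠ b ⊞ h(d ⊞ c ⊞ b ⊞ b, c ⊞ c) ⊞ b ⊠ (b ⊠ (d ⊠ h(c, c))) ⊞ b ⊠ h(c, c) ⊠ b ⊠ b
  Flatten:  b ⊠ b ⊠ d ⊠ h(c, c) ⊞ h(b ⊞ b ⊞ c ⊞ d, c ⊞ c) ⊞ b ⊠ b ⊠ d ⊠ h(c, c) ⊞ b ⊠ b ⊠ b ⊠ h(c, c)
  Order the arguments:  b ⊠ b ⊠ b ⊠ h(c, c) ⊞ b ⊠ b ⊠ d ⊠ h(c, c) ⊞ b ⊠ b ⊠ d ⊠ h(c, c) ⊞ h(b ⊞ b ⊞ c ⊞ d, c ⊞ c)
Right:  h(c ⊞ c, b ⊞ c ⊞ d ⊞ b) ⊞ (b ⊠ (b ⊠ (h(c, c) ⊠ b)) ⊞ (b ⊠ (d ⊠ b)) ⊠ h(c, c)) ⊞ h(c, c) ⊠ ((b ⊠ d) ⊠ b)
  Un-nest:  h(c ⊞ c, b ⊞ b ⊞ c ⊞ d) ⊞ b ⊠ b ⊠ b ⊠ h(c, c) ⊞ b ⊠ b ⊠ d ⊠ h(c, c) ⊞ b ⊠ b ⊠ d ⊠ h(c, c)
  Order the arguments:  b ⊠ b ⊠ b ⊠ h(c, c) ⊞ b ⊠ b ⊠ d ⊠ h(c, c) ⊞ b ⊠ b ⊠ d ⊠ h(c, c) ⊞ h(c ⊞ c, b ⊞ b ⊞ c ⊞ d)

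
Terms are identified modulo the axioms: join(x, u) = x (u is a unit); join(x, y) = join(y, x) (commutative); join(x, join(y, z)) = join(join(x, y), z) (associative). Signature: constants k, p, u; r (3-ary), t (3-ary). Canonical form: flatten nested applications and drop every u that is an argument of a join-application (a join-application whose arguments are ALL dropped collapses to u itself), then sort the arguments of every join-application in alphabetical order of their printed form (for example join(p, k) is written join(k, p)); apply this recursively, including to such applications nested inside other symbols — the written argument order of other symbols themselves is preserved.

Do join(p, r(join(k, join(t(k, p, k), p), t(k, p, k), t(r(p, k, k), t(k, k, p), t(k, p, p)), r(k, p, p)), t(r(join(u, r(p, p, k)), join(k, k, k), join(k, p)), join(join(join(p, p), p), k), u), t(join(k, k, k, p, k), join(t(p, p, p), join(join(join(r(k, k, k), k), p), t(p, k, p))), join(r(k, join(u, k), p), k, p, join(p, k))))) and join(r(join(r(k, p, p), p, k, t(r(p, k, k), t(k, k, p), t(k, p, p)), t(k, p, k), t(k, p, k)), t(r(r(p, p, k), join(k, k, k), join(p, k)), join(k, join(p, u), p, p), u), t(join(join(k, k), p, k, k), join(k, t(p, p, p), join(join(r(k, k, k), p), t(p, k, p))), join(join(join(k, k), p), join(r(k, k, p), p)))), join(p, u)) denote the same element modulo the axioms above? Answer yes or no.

Answer: yes — both canonical forms are join(p, r(join(k, p, r(k, p, p), t(k, p, k), t(k, p, k), t(r(p, k, k), t(k, k, p), t(k, p, p))), t(r(r(p, p, k), join(k, k, k), join(k, p)), join(k, p, p, p), u), t(join(k, k, k, k, p), join(k, p, r(k, k, k), t(p, k, p), t(p, p, p)), join(k, k, p, p, r(k, k, p)))))

Derivation:
Left:  join(p, r(join(k, join(t(k, p, k), p), t(k, p, k), t(r(p, k, k), t(k, k, p), t(k, p, p)), r(k, p, p)), t(r(join(u, r(p, p, k)), join(k, k, k), join(k, p)), join(join(join(p, p), p), k), u), t(join(k, k, k, p, k), join(t(p, p, p), join(join(join(r(k, k, k), k), p), t(p, k, p))), join(r(k, join(u, k), p), k, p, join(p, k)))))
  Inside:  r(join(k, join(t(k, p, k), p), t(k, p, k), t(r(p, k, k), t(k, k, p), t(k, p, p)), r(k, p, p)), t(r(join(u, r(p, p, k)), join(k, k, k), join(k, p)), join(join(join(p, p), p), k), u), t(join(k, k, k, p, k), join(t(p, p, p), join(join(join(r(k, k, k), k), p), t(p, k, p))), join(r(k, join(u, k), p), k, p, join(p, k))))  →  r(join(k, p, r(k, p, p), t(k, p, k), t(k, p, k), t(r(p, k, k), t(k, k, p), t(k, p, p))), t(r(r(p, p, k), join(k, k, k), join(k, p)), join(k, p, p, p), u), t(join(k, k, k, k, p), join(k, p, r(k, k, k), t(p, k, p), t(p, p, p)), join(k, k, p, p, r(k, k, p))))
  Sort:  join(p, r(join(k, p, r(k, p, p), t(k, p, k), t(k, p, k), t(r(p, k, k), t(k, k, p), t(k, p, p))), t(r(r(p, p, k), join(k, k, k), join(k, p)), join(k, p, p, p), u), t(join(k, k, k, k, p), join(k, p, r(k, k, k), t(p, k, p), t(p, p, p)), join(k, k, p, p, r(k, k, p)))))
Right:  join(r(join(r(k, p, p), p, k, t(r(p, k, k), t(k, k, p), t(k, p, p)), t(k, p, k), t(k, p, k)), t(r(r(p, p, k), join(k, k, k), join(p, k)), join(k, join(p, u), p, p), u), t(join(join(k, k), p, k, k), join(k, t(p, p, p), join(join(r(k, k, k), p), t(p, k, p))), join(join(join(k, k), p), join(r(k, k, p), p)))), join(p, u))
  Un-nest:  join(r(join(r(k, p, p), p, k, t(r(p, k, k), t(k, k, p), t(k, p, p)), t(k, p, k), t(k, p, k)), t(r(r(p, p, k), join(k, k, k), join(p, k)), join(k, join(p, u), p, p), u), t(join(join(k, k), p, k, k), join(k, t(p, p, p), join(join(r(k, k, k), p), t(p, k, p))), join(join(join(k, k), p), join(r(k, k, p), p)))), p, u)
  Inside:  r(join(r(k, p, p), p, k, t(r(p, k, k), t(k, k, p), t(k, p, p)), t(k, p, k), t(k, p, k)), t(r(r(p, p, k), join(k, k, k), join(p, k)), join(k, join(p, u), p, p), u), t(join(join(k, k), p, k, k), join(k, t(p, p, p), join(join(r(k, k, k), p), t(p, k, p))), join(join(join(k, k), p), join(r(k, k, p), p))))  →  r(join(k, p, r(k, p, p), t(k, p, k), t(k, p, k), t(r(p, k, k), t(k, k, p), t(k, p, p))), t(r(r(p, p, k), join(k, k, k), join(k, p)), join(k, p, p, p), u), t(join(k, k, k, k, p), join(k, p, r(k, k, k), t(p, k, p), t(p, p, p)), join(k, k, p, p, r(k, k, p))))
  Unit:  drop u
  Order the arguments:  join(p, r(join(k, p, r(k, p, p), t(k, p, k), t(k, p, k), t(r(p, k, k), t(k, k, p), t(k, p, p))), t(r(r(p, p, k), join(k, k, k), join(k, p)), join(k, p, p, p), u), t(join(k, k, k, k, p), join(k, p, r(k, k, k), t(p, k, p), t(p, p, p)), join(k, k, p, p, r(k, k, p)))))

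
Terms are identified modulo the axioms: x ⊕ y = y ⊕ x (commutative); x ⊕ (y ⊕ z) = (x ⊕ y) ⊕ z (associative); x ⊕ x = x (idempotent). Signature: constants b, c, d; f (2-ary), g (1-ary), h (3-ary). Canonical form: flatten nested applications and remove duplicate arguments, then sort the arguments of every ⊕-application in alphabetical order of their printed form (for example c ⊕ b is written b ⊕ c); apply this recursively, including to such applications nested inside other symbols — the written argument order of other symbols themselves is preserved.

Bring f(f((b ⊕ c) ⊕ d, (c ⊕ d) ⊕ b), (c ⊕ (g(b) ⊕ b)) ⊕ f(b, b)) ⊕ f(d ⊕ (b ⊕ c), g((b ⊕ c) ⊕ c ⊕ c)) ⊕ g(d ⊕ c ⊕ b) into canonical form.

Simplify inside:  f(f((b ⊕ c) ⊕ d, (c ⊕ d) ⊕ b), (c ⊕ (g(b) ⊕ b)) ⊕ f(b, b))  →  f(f(b ⊕ c ⊕ d, b ⊕ c ⊕ d), b ⊕ c ⊕ f(b, b) ⊕ g(b))
Canonicalize subterm:  f(d ⊕ (b ⊕ c), g((b ⊕ c) ⊕ c ⊕ c))  →  f(b ⊕ c ⊕ d, g(b ⊕ c))
Canonicalize subterm:  g(d ⊕ c ⊕ b)  →  g(b ⊕ c ⊕ d)
Sort:  f(b ⊕ c ⊕ d, g(b ⊕ c)) ⊕ f(f(b ⊕ c ⊕ d, b ⊕ c ⊕ d), b ⊕ c ⊕ f(b, b) ⊕ g(b)) ⊕ g(b ⊕ c ⊕ d)

Answer: f(b ⊕ c ⊕ d, g(b ⊕ c)) ⊕ f(f(b ⊕ c ⊕ d, b ⊕ c ⊕ d), b ⊕ c ⊕ f(b, b) ⊕ g(b)) ⊕ g(b ⊕ c ⊕ d)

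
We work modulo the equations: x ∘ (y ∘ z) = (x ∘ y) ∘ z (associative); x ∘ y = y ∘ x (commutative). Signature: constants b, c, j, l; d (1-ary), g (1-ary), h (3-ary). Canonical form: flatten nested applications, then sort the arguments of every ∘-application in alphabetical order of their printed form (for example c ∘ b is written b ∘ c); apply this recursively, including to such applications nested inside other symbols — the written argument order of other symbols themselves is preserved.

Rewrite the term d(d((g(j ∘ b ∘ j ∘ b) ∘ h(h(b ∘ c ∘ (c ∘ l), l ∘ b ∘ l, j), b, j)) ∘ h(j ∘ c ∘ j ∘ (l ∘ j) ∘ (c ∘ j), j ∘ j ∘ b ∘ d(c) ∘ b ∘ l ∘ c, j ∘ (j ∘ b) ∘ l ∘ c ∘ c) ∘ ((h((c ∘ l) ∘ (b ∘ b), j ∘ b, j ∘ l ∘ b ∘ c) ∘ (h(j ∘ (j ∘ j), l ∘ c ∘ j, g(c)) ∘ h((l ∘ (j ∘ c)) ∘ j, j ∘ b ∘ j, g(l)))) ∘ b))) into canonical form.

Answer: d(d(b ∘ g(b ∘ b ∘ j ∘ j) ∘ h(b ∘ b ∘ c ∘ l, b ∘ j, b ∘ c ∘ j ∘ l) ∘ h(c ∘ c ∘ j ∘ j ∘ j ∘ j ∘ l, b ∘ b ∘ c ∘ d(c) ∘ j ∘ j ∘ l, b ∘ c ∘ c ∘ j ∘ j ∘ l) ∘ h(c ∘ j ∘ j ∘ l, b ∘ j ∘ j, g(l)) ∘ h(h(b ∘ c ∘ c ∘ l, b ∘ l ∘ l, j), b, j) ∘ h(j ∘ j ∘ j, c ∘ j ∘ l, g(c))))

Derivation:
Descend into:  (g(j ∘ b ∘ j ∘ b) ∘ h(h(b ∘ c ∘ (c ∘ l), l ∘ b ∘ l, j), b, j)) ∘ h(j ∘ c ∘ j ∘ (l ∘ j) ∘ (c ∘ j), j ∘ j ∘ b ∘ d(c) ∘ b ∘ l ∘ c, j ∘ (j ∘ b) ∘ l ∘ c ∘ c) ∘ ((h((c ∘ l) ∘ (b ∘ b), j ∘ b, j ∘ l ∘ b ∘ c) ∘ (h(j ∘ (j ∘ j), l ∘ c ∘ j, g(c)) ∘ h((l ∘ (j ∘ c)) ∘ j, j ∘ b ∘ j, g(l)))) ∘ b)
Merge nested applications:  g(j ∘ b ∘ j ∘ b) ∘ h(h(b ∘ c ∘ (c ∘ l), l ∘ b ∘ l, j), b, j) ∘ h(j ∘ c ∘ j ∘ (l ∘ j) ∘ (c ∘ j), j ∘ j ∘ b ∘ d(c) ∘ b ∘ l ∘ c, j ∘ (j ∘ b) ∘ l ∘ c ∘ c) ∘ h((c ∘ l) ∘ (b ∘ b), j ∘ b, j ∘ l ∘ b ∘ c) ∘ h(j ∘ (j ∘ j), l ∘ c ∘ j, g(c)) ∘ h((l ∘ (j ∘ c)) ∘ j, j ∘ b ∘ j, g(l)) ∘ b
Inside:  g(j ∘ b ∘ j ∘ b)  →  g(b ∘ b ∘ j ∘ j)
Canonicalize subterm:  h(h(b ∘ c ∘ (c ∘ l), l ∘ b ∘ l, j), b, j)  →  h(h(b ∘ c ∘ c ∘ l, b ∘ l ∘ l, j), b, j)
Simplify inside:  h(j ∘ c ∘ j ∘ (l ∘ j) ∘ (c ∘ j), j ∘ j ∘ b ∘ d(c) ∘ b ∘ l ∘ c, j ∘ (j ∘ b) ∘ l ∘ c ∘ c)  →  h(c ∘ c ∘ j ∘ j ∘ j ∘ j ∘ l, b ∘ b ∘ c ∘ d(c) ∘ j ∘ j ∘ l, b ∘ c ∘ c ∘ j ∘ j ∘ l)
Sort:  b ∘ g(b ∘ b ∘ j ∘ j) ∘ h(b ∘ b ∘ c ∘ l, b ∘ j, b ∘ c ∘ j ∘ l) ∘ h(c ∘ c ∘ j ∘ j ∘ j ∘ j ∘ l, b ∘ b ∘ c ∘ d(c) ∘ j ∘ j ∘ l, b ∘ c ∘ c ∘ j ∘ j ∘ l) ∘ h(c ∘ j ∘ j ∘ l, b ∘ j ∘ j, g(l)) ∘ h(h(b ∘ c ∘ c ∘ l, b ∘ l ∘ l, j), b, j) ∘ h(j ∘ j ∘ j, c ∘ j ∘ l, g(c))
Rebuild:  d(d(b ∘ g(b ∘ b ∘ j ∘ j) ∘ h(b ∘ b ∘ c ∘ l, b ∘ j, b ∘ c ∘ j ∘ l) ∘ h(c ∘ c ∘ j ∘ j ∘ j ∘ j ∘ l, b ∘ b ∘ c ∘ d(c) ∘ j ∘ j ∘ l, b ∘ c ∘ c ∘ j ∘ j ∘ l) ∘ h(c ∘ j ∘ j ∘ l, b ∘ j ∘ j, g(l)) ∘ h(h(b ∘ c ∘ c ∘ l, b ∘ l ∘ l, j), b, j) ∘ h(j ∘ j ∘ j, c ∘ j ∘ l, g(c))))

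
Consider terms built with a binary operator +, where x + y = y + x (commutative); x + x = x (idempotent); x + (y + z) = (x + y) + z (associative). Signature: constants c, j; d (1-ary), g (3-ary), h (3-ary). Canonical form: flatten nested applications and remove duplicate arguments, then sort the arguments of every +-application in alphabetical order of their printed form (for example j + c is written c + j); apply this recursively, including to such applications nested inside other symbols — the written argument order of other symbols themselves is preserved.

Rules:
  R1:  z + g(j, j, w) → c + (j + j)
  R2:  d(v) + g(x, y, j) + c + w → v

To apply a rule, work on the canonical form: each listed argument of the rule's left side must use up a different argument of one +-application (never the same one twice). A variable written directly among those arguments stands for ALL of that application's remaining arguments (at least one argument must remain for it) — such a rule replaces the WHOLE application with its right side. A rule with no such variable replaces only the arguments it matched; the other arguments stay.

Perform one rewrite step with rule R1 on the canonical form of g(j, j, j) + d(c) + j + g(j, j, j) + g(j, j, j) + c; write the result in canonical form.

Canonical form:  c + d(c) + g(j, j, j) + j
R1 matches:  uses g(j, j, j);  w := j, z := c + d(c) + j
The variable takes the whole remainder — replace the entire application.
New term:  c + j

Answer: c + j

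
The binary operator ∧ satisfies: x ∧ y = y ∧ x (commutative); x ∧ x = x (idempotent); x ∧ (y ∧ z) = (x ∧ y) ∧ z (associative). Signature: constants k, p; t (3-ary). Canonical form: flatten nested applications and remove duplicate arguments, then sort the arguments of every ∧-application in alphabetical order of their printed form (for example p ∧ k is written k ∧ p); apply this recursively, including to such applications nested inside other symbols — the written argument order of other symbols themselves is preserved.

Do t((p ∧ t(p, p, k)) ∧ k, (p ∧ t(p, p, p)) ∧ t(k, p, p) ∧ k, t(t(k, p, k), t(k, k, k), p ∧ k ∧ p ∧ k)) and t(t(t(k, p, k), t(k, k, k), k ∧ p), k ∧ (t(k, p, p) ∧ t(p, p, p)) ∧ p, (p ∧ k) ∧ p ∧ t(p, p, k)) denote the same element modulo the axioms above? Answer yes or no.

Left:  t((p ∧ t(p, p, k)) ∧ k, (p ∧ t(p, p, p)) ∧ t(k, p, p) ∧ k, t(t(k, p, k), t(k, k, k), p ∧ k ∧ p ∧ k))
  Focus inside:  (p ∧ t(p, p, p)) ∧ t(k, p, p) ∧ k
  Un-nest:  p ∧ t(p, p, p) ∧ t(k, p, p) ∧ k
  Sort arguments:  k ∧ p ∧ t(k, p, p) ∧ t(p, p, p)
  Reassemble:  t(k ∧ p ∧ t(p, p, k), k ∧ p ∧ t(k, p, p) ∧ t(p, p, p), t(t(k, p, k), t(k, k, k), k ∧ p))
Right:  t(t(t(k, p, k), t(k, k, k), k ∧ p), k ∧ (t(k, p, p) ∧ t(p, p, p)) ∧ p, (p ∧ k) ∧ p ∧ t(p, p, k))
  Focus inside:  k ∧ (t(k, p, p) ∧ t(p, p, p)) ∧ p
  Flatten:  k ∧ t(k, p, p) ∧ t(p, p, p) ∧ p
  Sort arguments:  k ∧ p ∧ t(k, p, p) ∧ t(p, p, p)
  Rebuild:  t(t(t(k, p, k), t(k, k, k), k ∧ p), k ∧ p ∧ t(k, p, p) ∧ t(p, p, p), k ∧ p ∧ t(p, p, k))

Answer: no — t(k ∧ p ∧ t(p, p, k), k ∧ p ∧ t(k, p, p) ∧ t(p, p, p), t(t(k, p, k), t(k, k, k), k ∧ p)) vs t(t(t(k, p, k), t(k, k, k), k ∧ p), k ∧ p ∧ t(k, p, p) ∧ t(p, p, p), k ∧ p ∧ t(p, p, k))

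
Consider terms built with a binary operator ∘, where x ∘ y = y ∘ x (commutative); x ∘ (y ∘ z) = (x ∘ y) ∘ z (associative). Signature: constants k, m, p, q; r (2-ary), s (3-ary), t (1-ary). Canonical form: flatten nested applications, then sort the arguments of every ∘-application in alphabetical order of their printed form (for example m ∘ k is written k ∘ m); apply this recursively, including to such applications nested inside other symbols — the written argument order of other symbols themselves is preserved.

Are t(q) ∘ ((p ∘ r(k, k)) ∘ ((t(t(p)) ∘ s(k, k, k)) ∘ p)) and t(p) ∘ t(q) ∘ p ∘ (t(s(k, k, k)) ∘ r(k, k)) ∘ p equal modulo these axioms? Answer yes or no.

Answer: no — p ∘ p ∘ r(k, k) ∘ s(k, k, k) ∘ t(q) ∘ t(t(p)) vs p ∘ p ∘ r(k, k) ∘ t(p) ∘ t(q) ∘ t(s(k, k, k))

Derivation:
Left:  t(q) ∘ ((p ∘ r(k, k)) ∘ ((t(t(p)) ∘ s(k, k, k)) ∘ p))
  Merge nested applications:  t(q) ∘ p ∘ r(k, k) ∘ t(t(p)) ∘ s(k, k, k) ∘ p
  Sort arguments:  p ∘ p ∘ r(k, k) ∘ s(k, k, k) ∘ t(q) ∘ t(t(p))
Right:  t(p) ∘ t(q) ∘ p ∘ (t(s(k, k, k)) ∘ r(k, k)) ∘ p
  Merge nested applications:  t(p) ∘ t(q) ∘ p ∘ t(s(k, k, k)) ∘ r(k, k) ∘ p
  Sort:  p ∘ p ∘ r(k, k) ∘ t(p) ∘ t(q) ∘ t(s(k, k, k))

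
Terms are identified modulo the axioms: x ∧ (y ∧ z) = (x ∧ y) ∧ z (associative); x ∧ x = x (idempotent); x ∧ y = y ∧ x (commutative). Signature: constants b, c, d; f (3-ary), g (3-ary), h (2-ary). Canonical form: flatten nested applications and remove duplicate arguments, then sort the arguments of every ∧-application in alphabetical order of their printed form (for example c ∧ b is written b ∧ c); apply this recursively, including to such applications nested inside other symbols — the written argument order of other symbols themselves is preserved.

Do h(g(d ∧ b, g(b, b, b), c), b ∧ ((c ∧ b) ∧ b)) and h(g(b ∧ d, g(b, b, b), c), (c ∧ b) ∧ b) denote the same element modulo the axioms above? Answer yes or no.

Left:  h(g(d ∧ b, g(b, b, b), c), b ∧ ((c ∧ b) ∧ b))
  Work inside:  b ∧ ((c ∧ b) ∧ b)
  Un-nest:  b ∧ c ∧ b ∧ b
  Idempotence:  drop duplicate b, b
  Order the arguments:  b ∧ c
  Reassemble:  h(g(b ∧ d, g(b, b, b), c), b ∧ c)
Right:  h(g(b ∧ d, g(b, b, b), c), (c ∧ b) ∧ b)
  Work inside:  (c ∧ b) ∧ b
  Merge nested applications:  c ∧ b ∧ b
  Deduplicate:  drop duplicate b
  Order the arguments:  b ∧ c
  Rebuild:  h(g(b ∧ d, g(b, b, b), c), b ∧ c)

Answer: yes — both canonical forms are h(g(b ∧ d, g(b, b, b), c), b ∧ c)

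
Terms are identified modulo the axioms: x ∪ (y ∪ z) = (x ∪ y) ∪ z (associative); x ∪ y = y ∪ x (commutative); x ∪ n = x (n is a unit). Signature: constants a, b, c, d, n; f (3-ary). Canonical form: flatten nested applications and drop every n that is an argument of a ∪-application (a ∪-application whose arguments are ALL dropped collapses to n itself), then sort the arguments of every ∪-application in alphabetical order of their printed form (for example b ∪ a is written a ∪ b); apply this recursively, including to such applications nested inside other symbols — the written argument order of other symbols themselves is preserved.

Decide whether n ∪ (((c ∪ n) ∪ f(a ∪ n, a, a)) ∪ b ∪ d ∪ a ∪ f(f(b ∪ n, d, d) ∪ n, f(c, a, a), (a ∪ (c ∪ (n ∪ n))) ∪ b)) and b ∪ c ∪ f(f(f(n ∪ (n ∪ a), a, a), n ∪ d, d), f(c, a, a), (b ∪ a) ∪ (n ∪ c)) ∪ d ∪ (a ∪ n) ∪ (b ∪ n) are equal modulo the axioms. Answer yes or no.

Answer: no — a ∪ b ∪ c ∪ d ∪ f(a, a, a) ∪ f(f(b, d, d), f(c, a, a), a ∪ b ∪ c) vs a ∪ b ∪ b ∪ c ∪ d ∪ f(f(f(a, a, a), d, d), f(c, a, a), a ∪ b ∪ c)

Derivation:
Left:  n ∪ (((c ∪ n) ∪ f(a ∪ n, a, a)) ∪ b ∪ d ∪ a ∪ f(f(b ∪ n, d, d) ∪ n, f(c, a, a), (a ∪ (c ∪ (n ∪ n))) ∪ b))
  Un-nest:  n ∪ c ∪ n ∪ f(a ∪ n, a, a) ∪ b ∪ d ∪ a ∪ f(f(b ∪ n, d, d) ∪ n, f(c, a, a), (a ∪ (c ∪ (n ∪ n))) ∪ b)
  Inside:  f(a ∪ n, a, a)  →  f(a, a, a)
  Canonicalize subterm:  f(f(b ∪ n, d, d) ∪ n, f(c, a, a), (a ∪ (c ∪ (n ∪ n))) ∪ b)  →  f(f(b, d, d), f(c, a, a), a ∪ b ∪ c)
  Unit:  drop n (×2)
  Order the arguments:  a ∪ b ∪ c ∪ d ∪ f(a, a, a) ∪ f(f(b, d, d), f(c, a, a), a ∪ b ∪ c)
Right:  b ∪ c ∪ f(f(f(n ∪ (n ∪ a), a, a), n ∪ d, d), f(c, a, a), (b ∪ a) ∪ (n ∪ c)) ∪ d ∪ (a ∪ n) ∪ (b ∪ n)
  Merge nested applications:  b ∪ c ∪ f(f(f(n ∪ (n ∪ a), a, a), n ∪ d, d), f(c, a, a), (b ∪ a) ∪ (n ∪ c)) ∪ d ∪ a ∪ n ∪ b ∪ n
  Canonicalize subterm:  f(f(f(n ∪ (n ∪ a), a, a), n ∪ d, d), f(c, a, a), (b ∪ a) ∪ (n ∪ c))  →  f(f(f(a, a, a), d, d), f(c, a, a), a ∪ b ∪ c)
  Unit:  drop n (×2)
  Sort arguments:  a ∪ b ∪ b ∪ c ∪ d ∪ f(f(f(a, a, a), d, d), f(c, a, a), a ∪ b ∪ c)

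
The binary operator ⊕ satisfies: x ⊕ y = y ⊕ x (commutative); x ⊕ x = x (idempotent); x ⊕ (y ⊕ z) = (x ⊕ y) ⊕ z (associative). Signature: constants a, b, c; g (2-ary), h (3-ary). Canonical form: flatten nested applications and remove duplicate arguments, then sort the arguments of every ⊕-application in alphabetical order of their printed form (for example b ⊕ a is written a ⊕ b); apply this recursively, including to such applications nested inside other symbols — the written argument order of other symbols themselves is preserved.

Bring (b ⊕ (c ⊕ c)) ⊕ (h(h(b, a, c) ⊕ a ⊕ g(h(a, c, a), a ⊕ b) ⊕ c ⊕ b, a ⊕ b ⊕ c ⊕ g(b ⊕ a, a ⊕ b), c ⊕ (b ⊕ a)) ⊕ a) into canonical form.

Merge nested applications:  b ⊕ c ⊕ c ⊕ h(h(b, a, c) ⊕ a ⊕ g(h(a, c, a), a ⊕ b) ⊕ c ⊕ b, a ⊕ b ⊕ c ⊕ g(b ⊕ a, a ⊕ b), c ⊕ (b ⊕ a)) ⊕ a
Canonicalize subterm:  h(h(b, a, c) ⊕ a ⊕ g(h(a, c, a), a ⊕ b) ⊕ c ⊕ b, a ⊕ b ⊕ c ⊕ g(b ⊕ a, a ⊕ b), c ⊕ (b ⊕ a))  →  h(a ⊕ b ⊕ c ⊕ g(h(a, c, a), a ⊕ b) ⊕ h(b, a, c), a ⊕ b ⊕ c ⊕ g(a ⊕ b, a ⊕ b), a ⊕ b ⊕ c)
Idempotence:  drop duplicate c
Sort:  a ⊕ b ⊕ c ⊕ h(a ⊕ b ⊕ c ⊕ g(h(a, c, a), a ⊕ b) ⊕ h(b, a, c), a ⊕ b ⊕ c ⊕ g(a ⊕ b, a ⊕ b), a ⊕ b ⊕ c)

Answer: a ⊕ b ⊕ c ⊕ h(a ⊕ b ⊕ c ⊕ g(h(a, c, a), a ⊕ b) ⊕ h(b, a, c), a ⊕ b ⊕ c ⊕ g(a ⊕ b, a ⊕ b), a ⊕ b ⊕ c)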